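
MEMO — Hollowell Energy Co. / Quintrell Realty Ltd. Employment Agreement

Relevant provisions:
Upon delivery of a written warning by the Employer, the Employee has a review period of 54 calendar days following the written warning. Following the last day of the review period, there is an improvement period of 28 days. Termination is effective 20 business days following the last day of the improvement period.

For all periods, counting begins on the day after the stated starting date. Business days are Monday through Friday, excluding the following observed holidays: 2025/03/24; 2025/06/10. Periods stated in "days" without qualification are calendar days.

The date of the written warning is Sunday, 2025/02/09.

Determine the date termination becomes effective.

2025/05/30

The last day of the review period: 54 calendar days after 2025/02/09 is 2025/04/04.
Adding 28 calendar days to 2025/04/04 gives 2025/05/02, which is the last day of the improvement period.
The date termination becomes effective: counting 20 business days from Friday, 2025/05/02 (May 5, May 6, May 7, May 8, …, May 28, May 29, May 30, skipping weekends) reaches Friday, 2025/05/30.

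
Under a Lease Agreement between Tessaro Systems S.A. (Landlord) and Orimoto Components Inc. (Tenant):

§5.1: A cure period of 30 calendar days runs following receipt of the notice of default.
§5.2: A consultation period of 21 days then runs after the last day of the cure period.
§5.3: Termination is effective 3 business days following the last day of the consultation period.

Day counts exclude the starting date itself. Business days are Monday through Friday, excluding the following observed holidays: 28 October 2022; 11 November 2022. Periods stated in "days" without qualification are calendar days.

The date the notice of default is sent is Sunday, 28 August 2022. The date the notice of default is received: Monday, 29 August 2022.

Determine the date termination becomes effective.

The last day of the cure period: 30 calendar days after 29 August 2022 is 28 September 2022.
The last day of the consultation period: 21 calendar days after 28 September 2022 is 19 October 2022.
From Wednesday, 19 October 2022, 3 business days (Oct 20, Oct 21, Oct 24, skipping weekends) brings us to Monday, 24 October 2022, which is the date termination becomes effective.

24 October 2022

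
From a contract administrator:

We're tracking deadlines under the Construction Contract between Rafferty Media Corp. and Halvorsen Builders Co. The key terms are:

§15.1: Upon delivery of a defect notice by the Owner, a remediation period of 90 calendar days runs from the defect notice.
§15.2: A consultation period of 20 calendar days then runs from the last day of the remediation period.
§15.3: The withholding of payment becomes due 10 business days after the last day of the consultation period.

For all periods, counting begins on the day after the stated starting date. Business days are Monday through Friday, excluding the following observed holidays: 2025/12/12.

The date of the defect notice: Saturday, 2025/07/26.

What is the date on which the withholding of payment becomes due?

2025/11/27

The last day of the remediation period: 2025/07/26 + 90 days = 2025/10/24.
Adding 20 calendar days to 2025/10/24 gives 2025/11/13, which is the last day of the consultation period.
The date on which the withholding of payment becomes due: 10 business days after Thursday, 2025/11/13, skipping weekends — Nov 14, Nov 17, Nov 18, Nov 19, Nov 20, Nov 21, Nov 24, Nov 25, Nov 26, Nov 27 — lands on Thursday, 2025/11/27.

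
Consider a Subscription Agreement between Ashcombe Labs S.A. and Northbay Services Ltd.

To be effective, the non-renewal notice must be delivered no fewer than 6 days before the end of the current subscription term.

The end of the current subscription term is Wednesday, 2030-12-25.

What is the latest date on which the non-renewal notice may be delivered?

2030-12-19

2030-12-25 minus 6 days is 2030-12-19.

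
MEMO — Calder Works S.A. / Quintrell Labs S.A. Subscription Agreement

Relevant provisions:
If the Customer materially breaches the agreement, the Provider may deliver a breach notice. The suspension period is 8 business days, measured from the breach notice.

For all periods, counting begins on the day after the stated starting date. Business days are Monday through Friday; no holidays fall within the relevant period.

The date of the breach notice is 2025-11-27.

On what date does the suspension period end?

The last day of the suspension period: 8 business days after Thursday, 2025-11-27, skipping weekends — Nov 28, Dec 1, Dec 2, Dec 3, Dec 4, Dec 5, Dec 8, Dec 9 — lands on Tuesday, 2025-12-09.

2025-12-09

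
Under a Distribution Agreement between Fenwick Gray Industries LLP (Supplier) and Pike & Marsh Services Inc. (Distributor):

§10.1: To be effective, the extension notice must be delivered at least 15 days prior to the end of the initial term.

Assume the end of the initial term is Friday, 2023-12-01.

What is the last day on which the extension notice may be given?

2023-11-16

2023-12-01 minus 15 days is 2023-11-16.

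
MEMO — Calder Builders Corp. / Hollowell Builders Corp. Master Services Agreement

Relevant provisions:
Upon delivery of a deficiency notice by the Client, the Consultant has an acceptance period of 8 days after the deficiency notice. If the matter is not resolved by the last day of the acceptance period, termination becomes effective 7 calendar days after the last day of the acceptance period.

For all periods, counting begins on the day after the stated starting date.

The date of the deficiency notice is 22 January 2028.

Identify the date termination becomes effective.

Adding 8 calendar days to 22 January 2028 gives 30 January 2028, which is the last day of the acceptance period.
The date termination becomes effective: 30 January 2028 + 7 days = 6 February 2028.

6 February 2028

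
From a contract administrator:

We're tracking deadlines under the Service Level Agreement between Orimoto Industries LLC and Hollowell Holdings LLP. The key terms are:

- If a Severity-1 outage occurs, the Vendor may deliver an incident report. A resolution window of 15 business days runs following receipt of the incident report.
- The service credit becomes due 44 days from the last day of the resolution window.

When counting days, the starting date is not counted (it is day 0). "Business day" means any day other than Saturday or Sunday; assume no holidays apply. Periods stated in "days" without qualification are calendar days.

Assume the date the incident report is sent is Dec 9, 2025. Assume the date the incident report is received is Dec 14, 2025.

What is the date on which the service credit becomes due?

The last day of the resolution window: counting 15 business days from Sunday, Dec 14, 2025 (Dec 15, Dec 16, Dec 17, Dec 18, …, Dec 31, Jan 1, Jan 2, skipping weekends) reaches Friday, Jan 2, 2026.
Adding 44 calendar days to Jan 2, 2026 gives Feb 15, 2026, which is the date on which the service credit becomes due.

Feb 15, 2026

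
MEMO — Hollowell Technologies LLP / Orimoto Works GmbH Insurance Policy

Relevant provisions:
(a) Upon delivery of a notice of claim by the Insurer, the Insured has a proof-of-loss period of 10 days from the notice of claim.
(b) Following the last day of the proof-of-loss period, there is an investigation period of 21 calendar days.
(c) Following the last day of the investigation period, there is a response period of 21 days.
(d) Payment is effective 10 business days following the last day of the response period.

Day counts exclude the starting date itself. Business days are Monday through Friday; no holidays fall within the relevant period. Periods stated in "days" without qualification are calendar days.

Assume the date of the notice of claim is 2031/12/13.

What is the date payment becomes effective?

The last day of the proof-of-loss period: 2031/12/13 + 10 days = 2031/12/23.
The last day of the investigation period: 2031/12/23 + 21 days = 2032/01/13.
The last day of the response period: 21 calendar days after 2032/01/13 is 2032/02/03.
The date payment becomes effective: 10 business days after Tuesday, 2032/02/03, skipping weekends — Feb 4, Feb 5, Feb 6, Feb 9, Feb 10, Feb 11, Feb 12, Feb 13, Feb 16, Feb 17 — lands on Tuesday, 2032/02/17.

2032/02/17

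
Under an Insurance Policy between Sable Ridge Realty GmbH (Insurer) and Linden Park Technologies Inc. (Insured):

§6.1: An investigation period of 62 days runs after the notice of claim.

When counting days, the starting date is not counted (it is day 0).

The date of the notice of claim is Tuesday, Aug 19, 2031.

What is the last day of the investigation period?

Oct 20, 2031

The last day of the investigation period: 62 calendar days after Aug 19, 2031 is Oct 20, 2031.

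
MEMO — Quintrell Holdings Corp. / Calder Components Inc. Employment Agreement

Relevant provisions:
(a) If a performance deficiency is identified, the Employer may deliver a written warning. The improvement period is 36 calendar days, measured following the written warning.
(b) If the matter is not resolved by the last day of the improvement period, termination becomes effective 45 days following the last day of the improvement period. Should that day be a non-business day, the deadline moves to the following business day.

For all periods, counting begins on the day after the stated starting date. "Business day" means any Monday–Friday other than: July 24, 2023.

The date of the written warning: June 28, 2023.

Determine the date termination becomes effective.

September 18, 2023

The last day of the improvement period: June 28, 2023 + 36 days = August 3, 2023.
The date termination becomes effective: 45 calendar days after August 3, 2023 is September 17, 2023. That falls on a Sunday, so it rolls to the next business day, Monday, September 18, 2023.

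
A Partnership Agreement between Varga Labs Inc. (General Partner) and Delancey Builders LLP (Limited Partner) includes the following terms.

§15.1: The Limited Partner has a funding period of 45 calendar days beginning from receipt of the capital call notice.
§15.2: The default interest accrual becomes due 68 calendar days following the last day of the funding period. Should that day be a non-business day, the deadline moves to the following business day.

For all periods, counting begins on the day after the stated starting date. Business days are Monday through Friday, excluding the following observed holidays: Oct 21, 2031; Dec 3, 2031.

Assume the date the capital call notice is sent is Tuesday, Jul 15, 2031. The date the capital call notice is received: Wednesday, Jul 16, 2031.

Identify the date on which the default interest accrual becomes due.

Nov 6, 2031

The last day of the funding period: Jul 16, 2031 + 45 days = Aug 30, 2031.
The date on which the default interest accrual becomes due: Aug 30, 2031 + 68 days = Nov 6, 2031. Nov 6, 2031 is a Thursday and is not a listed holiday, so no roll-forward applies.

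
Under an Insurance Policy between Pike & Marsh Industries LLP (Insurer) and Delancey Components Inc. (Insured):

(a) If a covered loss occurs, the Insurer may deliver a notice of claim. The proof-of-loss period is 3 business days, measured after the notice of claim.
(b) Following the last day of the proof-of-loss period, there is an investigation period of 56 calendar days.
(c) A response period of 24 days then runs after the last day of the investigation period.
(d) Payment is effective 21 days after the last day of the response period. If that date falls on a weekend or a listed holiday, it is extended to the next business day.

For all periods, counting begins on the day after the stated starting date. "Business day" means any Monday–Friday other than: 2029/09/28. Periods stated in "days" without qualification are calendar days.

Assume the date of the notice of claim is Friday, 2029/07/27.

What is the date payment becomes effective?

2029/11/12

From Friday, 2029/07/27, 3 business days (Jul 30, Jul 31, Aug 1, skipping weekends) brings us to Wednesday, 2029/08/01, which is the last day of the proof-of-loss period.
Adding 56 calendar days to 2029/08/01 gives 2029/09/26, which is the last day of the investigation period.
The last day of the response period: 2029/09/26 + 24 days = 2029/10/20.
The date payment becomes effective: 2029/10/20 + 21 days = 2029/11/10. That falls on a Saturday, so it rolls to the next business day, Monday, 2029/11/12.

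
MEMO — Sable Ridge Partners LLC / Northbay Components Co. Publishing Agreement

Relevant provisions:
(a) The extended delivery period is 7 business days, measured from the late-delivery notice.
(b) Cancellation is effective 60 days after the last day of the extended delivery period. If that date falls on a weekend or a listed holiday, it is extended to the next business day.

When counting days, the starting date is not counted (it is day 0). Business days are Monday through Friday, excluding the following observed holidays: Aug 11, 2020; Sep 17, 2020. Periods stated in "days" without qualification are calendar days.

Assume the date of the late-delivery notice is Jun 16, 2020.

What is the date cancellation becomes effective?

Aug 24, 2020

The last day of the extended delivery period: counting 7 business days from Tuesday, Jun 16, 2020 (Jun 17, Jun 18, Jun 19, Jun 22, Jun 23, Jun 24, Jun 25, skipping weekends) reaches Thursday, Jun 25, 2020.
The date cancellation becomes effective: 60 calendar days after Jun 25, 2020 is Aug 24, 2020. Aug 24, 2020 is a Monday and is not a listed holiday, so no roll-forward applies.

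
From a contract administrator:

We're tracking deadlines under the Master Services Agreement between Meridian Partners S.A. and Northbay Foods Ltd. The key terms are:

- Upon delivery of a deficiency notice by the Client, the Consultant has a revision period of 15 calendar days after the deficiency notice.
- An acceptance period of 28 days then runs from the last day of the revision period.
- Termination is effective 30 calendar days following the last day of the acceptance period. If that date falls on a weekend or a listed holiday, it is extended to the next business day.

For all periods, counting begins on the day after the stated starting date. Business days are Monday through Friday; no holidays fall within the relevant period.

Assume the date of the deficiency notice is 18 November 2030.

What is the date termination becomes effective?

30 January 2031

The last day of the revision period: 18 November 2030 + 15 days = 3 December 2030.
The last day of the acceptance period: 3 December 2030 + 28 days = 31 December 2030.
The date termination becomes effective: 31 December 2030 + 30 days = 30 January 2031. 30 January 2031 is a Thursday, so no roll-forward applies.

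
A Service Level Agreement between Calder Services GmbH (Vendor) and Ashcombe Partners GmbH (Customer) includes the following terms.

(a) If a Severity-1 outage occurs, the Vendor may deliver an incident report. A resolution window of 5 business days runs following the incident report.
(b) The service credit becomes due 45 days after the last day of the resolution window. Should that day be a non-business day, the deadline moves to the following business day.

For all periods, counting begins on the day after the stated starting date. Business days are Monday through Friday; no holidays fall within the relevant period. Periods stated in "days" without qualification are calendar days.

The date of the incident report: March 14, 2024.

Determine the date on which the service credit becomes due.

The last day of the resolution window: 5 business days after Thursday, March 14, 2024, skipping weekends — Mar 15, Mar 18, Mar 19, Mar 20, Mar 21 — lands on Thursday, March 21, 2024.
The date on which the service credit becomes due: March 21, 2024 + 45 days = May 5, 2024. That falls on a Sunday, so it rolls to the next business day, Monday, May 6, 2024.

May 6, 2024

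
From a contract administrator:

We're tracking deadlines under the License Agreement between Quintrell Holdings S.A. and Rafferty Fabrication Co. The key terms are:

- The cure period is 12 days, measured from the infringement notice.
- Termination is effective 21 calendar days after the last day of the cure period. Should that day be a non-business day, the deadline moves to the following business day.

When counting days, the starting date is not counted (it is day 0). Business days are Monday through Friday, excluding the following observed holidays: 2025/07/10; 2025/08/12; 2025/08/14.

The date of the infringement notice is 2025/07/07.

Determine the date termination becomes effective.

2025/08/11

The last day of the cure period: 2025/07/07 + 12 days = 2025/07/19.
The date termination becomes effective: 21 calendar days after 2025/07/19 is 2025/08/09. That falls on a Saturday, so it rolls to the next business day, Monday, 2025/08/11.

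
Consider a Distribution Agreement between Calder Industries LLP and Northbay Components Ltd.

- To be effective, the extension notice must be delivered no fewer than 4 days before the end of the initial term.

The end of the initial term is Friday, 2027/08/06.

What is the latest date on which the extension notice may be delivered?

2027/08/02

2027/08/06 minus 4 days is 2027/08/02.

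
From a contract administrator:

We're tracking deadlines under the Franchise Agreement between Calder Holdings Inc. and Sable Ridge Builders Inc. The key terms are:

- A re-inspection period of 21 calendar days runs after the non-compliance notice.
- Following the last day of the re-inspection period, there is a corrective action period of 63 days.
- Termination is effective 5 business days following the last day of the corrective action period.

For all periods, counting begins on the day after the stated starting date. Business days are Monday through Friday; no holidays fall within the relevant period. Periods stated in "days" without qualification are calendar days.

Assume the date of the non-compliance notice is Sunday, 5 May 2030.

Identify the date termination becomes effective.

2 August 2030

Adding 21 calendar days to 5 May 2030 gives 26 May 2030, which is the last day of the re-inspection period.
Adding 63 calendar days to 26 May 2030 gives 28 July 2030, which is the last day of the corrective action period.
From Sunday, 28 July 2030, 5 business days (Jul 29, Jul 30, Jul 31, Aug 1, Aug 2, skipping weekends) brings us to Friday, 2 August 2030, which is the date termination becomes effective.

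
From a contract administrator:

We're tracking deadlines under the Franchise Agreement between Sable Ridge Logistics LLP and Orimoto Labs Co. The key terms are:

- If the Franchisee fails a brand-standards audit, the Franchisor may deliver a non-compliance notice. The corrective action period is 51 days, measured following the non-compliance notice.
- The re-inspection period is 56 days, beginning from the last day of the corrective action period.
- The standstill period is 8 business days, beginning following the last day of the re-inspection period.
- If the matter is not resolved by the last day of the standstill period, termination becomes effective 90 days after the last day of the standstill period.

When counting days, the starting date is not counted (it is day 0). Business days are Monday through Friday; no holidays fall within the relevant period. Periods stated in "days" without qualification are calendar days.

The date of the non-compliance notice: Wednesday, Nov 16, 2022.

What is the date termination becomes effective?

The last day of the corrective action period: 51 calendar days after Nov 16, 2022 is Jan 6, 2023.
Adding 56 calendar days to Jan 6, 2023 gives Mar 3, 2023, which is the last day of the re-inspection period.
From Friday, Mar 3, 2023, 8 business days (Mar 6, Mar 7, Mar 8, Mar 9, Mar 10, Mar 13, Mar 14, Mar 15, skipping weekends) brings us to Wednesday, Mar 15, 2023, which is the last day of the standstill period.
Adding 90 calendar days to Mar 15, 2023 gives Jun 13, 2023, which is the date termination becomes effective.

Jun 13, 2023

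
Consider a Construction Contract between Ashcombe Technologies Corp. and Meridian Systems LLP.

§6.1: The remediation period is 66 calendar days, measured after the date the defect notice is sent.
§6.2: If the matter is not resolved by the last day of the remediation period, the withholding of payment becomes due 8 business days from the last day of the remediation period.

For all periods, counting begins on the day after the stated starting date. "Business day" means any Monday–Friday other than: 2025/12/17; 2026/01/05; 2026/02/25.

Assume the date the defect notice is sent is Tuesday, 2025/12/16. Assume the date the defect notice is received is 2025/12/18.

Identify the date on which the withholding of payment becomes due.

Adding 66 calendar days to 2025/12/16 gives 2026/02/20, which is the last day of the remediation period.
The date on which the withholding of payment becomes due: counting 8 business days from Friday, 2026/02/20 (Feb 23, Feb 24, Feb 26, Feb 27, Mar 2, Mar 3, Mar 4, Mar 5, skipping weekends and the listed holiday on Feb 25) reaches Thursday, 2026/03/05.

2026/03/05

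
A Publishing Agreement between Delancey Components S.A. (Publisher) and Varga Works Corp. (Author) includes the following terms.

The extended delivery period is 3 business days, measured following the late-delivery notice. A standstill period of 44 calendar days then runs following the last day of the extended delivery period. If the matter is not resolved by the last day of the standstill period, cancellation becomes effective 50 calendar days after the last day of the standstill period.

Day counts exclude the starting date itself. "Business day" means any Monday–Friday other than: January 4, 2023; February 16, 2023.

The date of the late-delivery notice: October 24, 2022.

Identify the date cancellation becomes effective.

From Monday, October 24, 2022, 3 business days (Oct 25, Oct 26, Oct 27, skipping weekends) brings us to Thursday, October 27, 2022, which is the last day of the extended delivery period.
The last day of the standstill period: October 27, 2022 + 44 days = December 10, 2022.
The date cancellation becomes effective: December 10, 2022 + 50 days = January 29, 2023.

January 29, 2023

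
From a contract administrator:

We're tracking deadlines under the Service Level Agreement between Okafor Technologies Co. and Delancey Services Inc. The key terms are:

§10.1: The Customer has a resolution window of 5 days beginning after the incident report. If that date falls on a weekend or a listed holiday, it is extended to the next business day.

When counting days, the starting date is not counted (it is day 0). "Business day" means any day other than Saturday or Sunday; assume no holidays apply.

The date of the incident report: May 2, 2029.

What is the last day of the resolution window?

May 7, 2029

The last day of the resolution window: 5 calendar days after May 2, 2029 is May 7, 2029. May 7, 2029 is a Monday, so no roll-forward applies.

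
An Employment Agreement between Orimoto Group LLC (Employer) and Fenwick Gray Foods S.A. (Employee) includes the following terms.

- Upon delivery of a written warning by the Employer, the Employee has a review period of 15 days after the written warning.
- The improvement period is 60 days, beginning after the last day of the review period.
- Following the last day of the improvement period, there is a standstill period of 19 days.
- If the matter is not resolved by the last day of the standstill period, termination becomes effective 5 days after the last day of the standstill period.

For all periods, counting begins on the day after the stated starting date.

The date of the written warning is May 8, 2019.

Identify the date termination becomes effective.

Adding 15 calendar days to May 8, 2019 gives May 23, 2019, which is the last day of the review period.
The last day of the improvement period: May 23, 2019 + 60 days = Jul 22, 2019.
Adding 19 calendar days to Jul 22, 2019 gives Aug 10, 2019, which is the last day of the standstill period.
Adding 5 calendar days to Aug 10, 2019 gives Aug 15, 2019, which is the date termination becomes effective.

Aug 15, 2019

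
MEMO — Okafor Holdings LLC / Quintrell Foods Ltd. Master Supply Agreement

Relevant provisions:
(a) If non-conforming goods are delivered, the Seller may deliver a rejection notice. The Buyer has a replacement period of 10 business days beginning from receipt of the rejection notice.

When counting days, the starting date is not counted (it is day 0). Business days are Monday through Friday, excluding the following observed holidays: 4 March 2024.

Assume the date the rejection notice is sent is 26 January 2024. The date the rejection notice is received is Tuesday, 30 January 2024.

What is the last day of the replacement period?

The last day of the replacement period: counting 10 business days from Tuesday, 30 January 2024 (Jan 31, Feb 1, Feb 2, Feb 5, Feb 6, Feb 7, Feb 8, Feb 9, Feb 12, Feb 13, skipping weekends) reaches Tuesday, 13 February 2024.

13 February 2024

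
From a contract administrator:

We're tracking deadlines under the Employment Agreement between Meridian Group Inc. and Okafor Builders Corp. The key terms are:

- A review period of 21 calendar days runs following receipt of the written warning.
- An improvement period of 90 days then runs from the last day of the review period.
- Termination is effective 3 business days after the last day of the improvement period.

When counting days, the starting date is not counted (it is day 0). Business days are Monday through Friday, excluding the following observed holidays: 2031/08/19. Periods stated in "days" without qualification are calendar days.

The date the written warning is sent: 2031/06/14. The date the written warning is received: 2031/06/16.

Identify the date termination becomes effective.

The last day of the review period: 21 calendar days after 2031/06/16 is 2031/07/07.
The last day of the improvement period: 90 calendar days after 2031/07/07 is 2031/10/05.
The date termination becomes effective: counting 3 business days from Sunday, 2031/10/05 (Oct 6, Oct 7, Oct 8, skipping weekends) reaches Wednesday, 2031/10/08.

2031/10/08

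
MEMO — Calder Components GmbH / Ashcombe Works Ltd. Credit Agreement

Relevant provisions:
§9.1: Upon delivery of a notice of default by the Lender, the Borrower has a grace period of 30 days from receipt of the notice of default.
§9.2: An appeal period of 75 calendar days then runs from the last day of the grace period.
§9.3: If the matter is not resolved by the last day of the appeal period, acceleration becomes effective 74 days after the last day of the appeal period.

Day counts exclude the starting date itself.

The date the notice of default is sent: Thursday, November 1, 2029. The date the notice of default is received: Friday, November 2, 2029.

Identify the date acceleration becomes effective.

The last day of the grace period: November 2, 2029 + 30 days = December 2, 2029.
The last day of the appeal period: December 2, 2029 + 75 days = February 15, 2030.
Adding 74 calendar days to February 15, 2030 gives April 30, 2030, which is the date acceleration becomes effective.

April 30, 2030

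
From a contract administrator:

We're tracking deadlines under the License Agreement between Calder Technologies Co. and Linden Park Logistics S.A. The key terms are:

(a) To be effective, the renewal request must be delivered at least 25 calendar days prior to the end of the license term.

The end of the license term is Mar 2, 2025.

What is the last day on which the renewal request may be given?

Feb 5, 2025

Mar 2, 2025 minus 25 days is Feb 5, 2025.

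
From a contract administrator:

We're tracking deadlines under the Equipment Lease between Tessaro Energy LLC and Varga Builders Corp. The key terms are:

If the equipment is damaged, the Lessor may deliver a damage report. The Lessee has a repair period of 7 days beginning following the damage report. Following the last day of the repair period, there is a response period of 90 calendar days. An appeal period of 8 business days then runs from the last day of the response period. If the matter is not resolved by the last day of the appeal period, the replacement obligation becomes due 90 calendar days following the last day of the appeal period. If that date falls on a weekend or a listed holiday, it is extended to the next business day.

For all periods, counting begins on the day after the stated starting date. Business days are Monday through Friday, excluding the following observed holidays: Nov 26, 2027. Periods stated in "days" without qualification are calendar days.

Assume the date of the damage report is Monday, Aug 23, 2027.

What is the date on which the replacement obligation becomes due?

Adding 7 calendar days to Aug 23, 2027 gives Aug 30, 2027, which is the last day of the repair period.
Adding 90 calendar days to Aug 30, 2027 gives Nov 28, 2027, which is the last day of the response period.
The last day of the appeal period: counting 8 business days from Sunday, Nov 28, 2027 (Nov 29, Nov 30, Dec 1, Dec 2, Dec 3, Dec 6, Dec 7, Dec 8, skipping weekends) reaches Wednesday, Dec 8, 2027.
The date on which the replacement obligation becomes due: 90 calendar days after Dec 8, 2027 is Mar 7, 2028. Mar 7, 2028 is a Tuesday and is not a listed holiday, so no roll-forward applies.

Mar 7, 2028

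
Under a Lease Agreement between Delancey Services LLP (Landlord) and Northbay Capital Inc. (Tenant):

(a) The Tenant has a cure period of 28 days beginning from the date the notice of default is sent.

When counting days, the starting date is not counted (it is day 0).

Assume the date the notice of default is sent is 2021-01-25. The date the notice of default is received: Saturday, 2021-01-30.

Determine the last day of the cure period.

2021-02-22

The last day of the cure period: 2021-01-25 + 28 days = 2021-02-22.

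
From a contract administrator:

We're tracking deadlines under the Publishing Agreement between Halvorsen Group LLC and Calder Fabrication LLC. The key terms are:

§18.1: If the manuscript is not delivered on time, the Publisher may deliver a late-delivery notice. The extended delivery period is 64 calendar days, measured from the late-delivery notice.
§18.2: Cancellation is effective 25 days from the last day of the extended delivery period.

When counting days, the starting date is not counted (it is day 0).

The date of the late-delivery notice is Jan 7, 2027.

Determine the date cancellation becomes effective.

Adding 64 calendar days to Jan 7, 2027 gives Mar 12, 2027, which is the last day of the extended delivery period.
The date cancellation becomes effective: Mar 12, 2027 + 25 days = Apr 6, 2027.

Apr 6, 2027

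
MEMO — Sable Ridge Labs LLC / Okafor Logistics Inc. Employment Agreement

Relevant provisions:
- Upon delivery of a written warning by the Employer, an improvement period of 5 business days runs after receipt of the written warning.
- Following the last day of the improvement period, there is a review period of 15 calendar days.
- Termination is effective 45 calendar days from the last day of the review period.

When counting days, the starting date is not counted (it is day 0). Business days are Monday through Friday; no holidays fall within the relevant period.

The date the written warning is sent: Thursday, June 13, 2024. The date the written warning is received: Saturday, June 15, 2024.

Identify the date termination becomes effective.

The last day of the improvement period: counting 5 business days from Saturday, June 15, 2024 (Jun 17, Jun 18, Jun 19, Jun 20, Jun 21, skipping weekends) reaches Friday, June 21, 2024.
The last day of the review period: 15 calendar days after June 21, 2024 is July 6, 2024.
The date termination becomes effective: July 6, 2024 + 45 days = August 20, 2024.

August 20, 2024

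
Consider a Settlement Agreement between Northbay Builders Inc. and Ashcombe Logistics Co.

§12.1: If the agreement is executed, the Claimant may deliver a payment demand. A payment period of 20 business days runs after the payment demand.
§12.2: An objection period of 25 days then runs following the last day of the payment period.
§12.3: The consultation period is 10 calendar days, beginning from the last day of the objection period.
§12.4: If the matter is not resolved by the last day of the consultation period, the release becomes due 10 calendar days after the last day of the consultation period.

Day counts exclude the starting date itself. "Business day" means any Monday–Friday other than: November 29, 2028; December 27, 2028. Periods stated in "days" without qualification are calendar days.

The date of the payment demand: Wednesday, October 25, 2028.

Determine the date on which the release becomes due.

January 6, 2029

From Wednesday, October 25, 2028, 20 business days (Oct 26, Oct 27, Oct 30, Oct 31, …, Nov 20, Nov 21, Nov 22, skipping weekends) brings us to Wednesday, November 22, 2028, which is the last day of the payment period.
The last day of the objection period: November 22, 2028 + 25 days = December 17, 2028.
The last day of the consultation period: December 17, 2028 + 10 days = December 27, 2028.
Adding 10 calendar days to December 27, 2028 gives January 6, 2029, which is the date on which the release becomes due.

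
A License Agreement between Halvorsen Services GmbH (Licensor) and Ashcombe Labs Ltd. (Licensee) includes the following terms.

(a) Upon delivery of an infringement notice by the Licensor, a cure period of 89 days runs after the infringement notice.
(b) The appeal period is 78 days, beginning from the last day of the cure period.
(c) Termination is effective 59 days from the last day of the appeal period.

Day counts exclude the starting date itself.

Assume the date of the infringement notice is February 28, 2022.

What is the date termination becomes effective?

The last day of the cure period: February 28, 2022 + 89 days = May 28, 2022.
Adding 78 calendar days to May 28, 2022 gives August 14, 2022, which is the last day of the appeal period.
Adding 59 calendar days to August 14, 2022 gives October 12, 2022, which is the date termination becomes effective.

October 12, 2022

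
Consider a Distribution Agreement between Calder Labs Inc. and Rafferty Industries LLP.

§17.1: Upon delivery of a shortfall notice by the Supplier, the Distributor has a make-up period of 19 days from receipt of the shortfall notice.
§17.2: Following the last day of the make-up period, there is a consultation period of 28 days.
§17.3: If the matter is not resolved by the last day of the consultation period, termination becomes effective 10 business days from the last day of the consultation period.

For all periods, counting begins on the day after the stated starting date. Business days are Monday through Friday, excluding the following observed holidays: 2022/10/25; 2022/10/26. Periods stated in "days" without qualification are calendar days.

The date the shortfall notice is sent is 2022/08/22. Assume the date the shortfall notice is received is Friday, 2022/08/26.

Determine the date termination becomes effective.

2022/10/28

Adding 19 calendar days to 2022/08/26 gives 2022/09/14, which is the last day of the make-up period.
The last day of the consultation period: 2022/09/14 + 28 days = 2022/10/12.
The date termination becomes effective: counting 10 business days from Wednesday, 2022/10/12 (Oct 13, Oct 14, Oct 17, Oct 18, Oct 19, Oct 20, Oct 21, Oct 24, Oct 27, Oct 28, skipping weekends and the listed holidays on Oct 25, Oct 26) reaches Friday, 2022/10/28.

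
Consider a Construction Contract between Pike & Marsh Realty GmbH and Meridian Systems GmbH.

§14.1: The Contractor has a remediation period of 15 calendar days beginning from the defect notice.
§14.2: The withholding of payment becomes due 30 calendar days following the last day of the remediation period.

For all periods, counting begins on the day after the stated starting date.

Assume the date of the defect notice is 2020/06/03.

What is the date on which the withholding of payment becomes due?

Adding 15 calendar days to 2020/06/03 gives 2020/06/18, which is the last day of the remediation period.
Adding 30 calendar days to 2020/06/18 gives 2020/07/18, which is the date on which the withholding of payment becomes due.

2020/07/18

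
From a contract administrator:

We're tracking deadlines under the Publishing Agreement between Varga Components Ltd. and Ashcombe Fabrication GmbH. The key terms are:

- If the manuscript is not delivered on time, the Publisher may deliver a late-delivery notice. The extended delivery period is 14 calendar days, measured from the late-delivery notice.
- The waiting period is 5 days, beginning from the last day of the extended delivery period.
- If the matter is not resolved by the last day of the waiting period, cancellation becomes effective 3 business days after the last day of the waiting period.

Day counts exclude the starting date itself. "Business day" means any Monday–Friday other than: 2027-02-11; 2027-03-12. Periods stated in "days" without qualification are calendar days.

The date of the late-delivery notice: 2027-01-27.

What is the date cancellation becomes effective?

The last day of the extended delivery period: 2027-01-27 + 14 days = 2027-02-10.
The last day of the waiting period: 2027-02-10 + 5 days = 2027-02-15.
The date cancellation becomes effective: counting 3 business days from Monday, 2027-02-15 (Feb 16, Feb 17, Feb 18, skipping weekends) reaches Thursday, 2027-02-18.

2027-02-18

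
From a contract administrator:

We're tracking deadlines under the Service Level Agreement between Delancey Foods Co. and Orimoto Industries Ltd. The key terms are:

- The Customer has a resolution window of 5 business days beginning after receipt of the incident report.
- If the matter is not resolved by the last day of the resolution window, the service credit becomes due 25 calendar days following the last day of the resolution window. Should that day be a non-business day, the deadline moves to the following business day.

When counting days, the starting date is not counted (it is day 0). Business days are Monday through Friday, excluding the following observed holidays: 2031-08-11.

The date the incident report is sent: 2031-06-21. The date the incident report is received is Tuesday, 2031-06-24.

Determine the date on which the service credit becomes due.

2031-07-28

The last day of the resolution window: 5 business days after Tuesday, 2031-06-24, skipping weekends — Jun 25, Jun 26, Jun 27, Jun 30, Jul 1 — lands on Tuesday, 2031-07-01.
The date on which the service credit becomes due: 25 calendar days after 2031-07-01 is 2031-07-26. That falls on a Saturday, so it rolls to the next business day, Monday, 2031-07-28.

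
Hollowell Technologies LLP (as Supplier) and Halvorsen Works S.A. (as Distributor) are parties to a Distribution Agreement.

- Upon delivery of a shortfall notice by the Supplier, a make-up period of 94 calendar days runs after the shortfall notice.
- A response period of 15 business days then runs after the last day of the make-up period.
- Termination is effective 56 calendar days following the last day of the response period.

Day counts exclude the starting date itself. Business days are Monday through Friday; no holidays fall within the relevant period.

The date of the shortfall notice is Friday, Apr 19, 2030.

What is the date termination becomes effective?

Adding 94 calendar days to Apr 19, 2030 gives Jul 22, 2030, which is the last day of the make-up period.
From Monday, Jul 22, 2030, 15 business days (Jul 23, Jul 24, Jul 25, Jul 26, …, Aug 8, Aug 9, Aug 12, skipping weekends) brings us to Monday, Aug 12, 2030, which is the last day of the response period.
Adding 56 calendar days to Aug 12, 2030 gives Oct 7, 2030, which is the date termination becomes effective.

Oct 7, 2030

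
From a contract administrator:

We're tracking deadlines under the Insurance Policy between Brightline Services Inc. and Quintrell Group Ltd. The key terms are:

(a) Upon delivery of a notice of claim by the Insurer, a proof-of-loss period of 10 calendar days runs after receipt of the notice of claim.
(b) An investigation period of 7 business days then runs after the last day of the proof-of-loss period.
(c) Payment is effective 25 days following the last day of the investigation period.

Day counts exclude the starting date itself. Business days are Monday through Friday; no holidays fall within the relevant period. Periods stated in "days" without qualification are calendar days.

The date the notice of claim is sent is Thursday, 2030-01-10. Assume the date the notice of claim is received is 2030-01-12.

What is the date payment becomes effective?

The last day of the proof-of-loss period: 2030-01-12 + 10 days = 2030-01-22.
The last day of the investigation period: counting 7 business days from Tuesday, 2030-01-22 (Jan 23, Jan 24, Jan 25, Jan 28, Jan 29, Jan 30, Jan 31, skipping weekends) reaches Thursday, 2030-01-31.
Adding 25 calendar days to 2030-01-31 gives 2030-02-25, which is the date payment becomes effective.

2030-02-25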